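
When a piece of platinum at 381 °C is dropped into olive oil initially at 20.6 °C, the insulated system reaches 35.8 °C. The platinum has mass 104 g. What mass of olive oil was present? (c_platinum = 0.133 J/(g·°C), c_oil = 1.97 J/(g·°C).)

m ≈ 159 g

Heat lost by the platinum = heat gained by the oil:
104·0.133·(381 − 35.8) = m·1.97·(35.8 − 20.6)
29.94 m = 4774.8  ⇒  m ≈ 159.5 g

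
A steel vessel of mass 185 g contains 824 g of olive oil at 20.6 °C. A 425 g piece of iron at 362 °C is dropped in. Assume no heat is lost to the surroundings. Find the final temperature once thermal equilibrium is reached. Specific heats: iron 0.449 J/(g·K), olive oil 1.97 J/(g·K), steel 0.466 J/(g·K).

T_f = Σ m_i c_i T_i / Σ m_i c_i:
T_f = (190.83·362 + 1623.3·20.6 + 86.21·20.6) / (190.83 + 1623.3 + 86.21)
    = 104294 / 1900.3 ≈ 54.88 °C

T_f ≈ 54.9 °C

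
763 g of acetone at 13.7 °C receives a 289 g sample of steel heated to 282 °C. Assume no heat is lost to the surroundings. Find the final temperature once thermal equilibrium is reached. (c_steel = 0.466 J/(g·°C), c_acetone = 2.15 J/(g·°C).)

T_f ≈ 34.1 °C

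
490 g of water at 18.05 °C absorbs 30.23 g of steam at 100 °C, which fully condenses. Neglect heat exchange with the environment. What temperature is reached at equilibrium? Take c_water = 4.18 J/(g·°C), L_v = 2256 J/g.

T_f ≈ 54.2 °C

Taking heat into each body as positive, Σ m c ΔT = 0:
condense steam: −30.23×2256 = −68199
  condensed water 100 °C→T: 126.36(T − 100)
  water warms: 490×4.18×(T − 18.05) = 2048.2(T − 18.05)
2174.6 T = 68199 + 12636 + 36970 = 117805
T ≈ 54.17 °C, under the boiling point, so the assumption holds.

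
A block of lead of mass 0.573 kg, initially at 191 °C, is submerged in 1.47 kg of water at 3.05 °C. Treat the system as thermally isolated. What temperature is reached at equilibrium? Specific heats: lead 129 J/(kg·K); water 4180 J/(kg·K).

T_f is the heat-capacity-weighted average of the initial temperatures:
T_f = (73.92×191 + 6144.6×3.05) / (73.92 + 6144.6)
    = 32859 / 6218.5 ≈ 5.28 °C

T_f ≈ 5.3 °C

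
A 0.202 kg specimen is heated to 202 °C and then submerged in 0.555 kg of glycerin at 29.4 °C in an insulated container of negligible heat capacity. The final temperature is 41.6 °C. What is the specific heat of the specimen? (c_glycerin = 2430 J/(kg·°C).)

Heat lost by the specimen = heat gained by the glycerin:
0.202×c×(202 − 41.6) = 0.555×2430×(41.6 − 29.4)
32.4 c = 16454  ⇒  c ≈ 507.8 J/(kg·°C)

c ≈ 508 J/(kg·°C)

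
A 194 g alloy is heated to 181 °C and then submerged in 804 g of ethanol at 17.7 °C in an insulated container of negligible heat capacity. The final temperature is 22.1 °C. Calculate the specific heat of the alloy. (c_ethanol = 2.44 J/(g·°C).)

c ≈ 0.28 J/(g·°C)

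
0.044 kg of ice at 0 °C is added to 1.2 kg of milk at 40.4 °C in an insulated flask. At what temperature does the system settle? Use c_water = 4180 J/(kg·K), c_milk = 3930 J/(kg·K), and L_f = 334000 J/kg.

Energy conservation, ΣQ = 0:
latent heat to melt: 0.044·334000 = 14696; warm the meltwater: 183.92 T; milk cools: 1.2·3930·(T − 40.4) = 4716(T − 40.4)
4899.9 T = 190526 − 14696 = 175830
T ≈ 35.88 °C — above 0 °C, consistent with complete melting.

T_f ≈ 35.9 °C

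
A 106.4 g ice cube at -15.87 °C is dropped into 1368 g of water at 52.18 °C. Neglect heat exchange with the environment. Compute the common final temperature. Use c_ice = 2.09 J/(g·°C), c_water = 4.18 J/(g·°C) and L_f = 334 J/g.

T_f ≈ 42.1 °C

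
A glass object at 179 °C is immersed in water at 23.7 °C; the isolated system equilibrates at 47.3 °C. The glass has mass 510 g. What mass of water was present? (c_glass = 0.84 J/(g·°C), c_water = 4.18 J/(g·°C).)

m ≈ 572 g

|Q_glass| = |Q_water|:
510×0.84×(179 − 47.3) = m×4.18×(47.3 − 23.7)
98.65 m = 56420  ⇒  m ≈ 571.9 g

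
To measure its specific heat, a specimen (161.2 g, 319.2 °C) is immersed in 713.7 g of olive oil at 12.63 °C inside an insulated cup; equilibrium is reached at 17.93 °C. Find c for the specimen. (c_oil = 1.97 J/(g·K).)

m_s c (T_s − T_f) = m_oil c_oil (T_f − T_0):
161.2·c·(319.2 − 17.93) = 713.7·1.97·(17.93 − 12.63)
48565 c = 7451.7  ⇒  c ≈ 0.1534 J/(g·K)

c ≈ 0.153 J/(g·K)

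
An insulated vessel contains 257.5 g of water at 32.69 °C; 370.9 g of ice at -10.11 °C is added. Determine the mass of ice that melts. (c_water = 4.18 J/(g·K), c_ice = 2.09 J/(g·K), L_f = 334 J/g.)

Cooling the water to 0 °C releases 257.5·4.18·32.69 = 35186 J.
Warming the ice to 0 °C takes 370.9·2.09·10.11 = 7837.1 J, leaving 27349 J for melting.
Fully melting the ice requires m_ice L_f = 370.9·334 = 123881 J.
That's not enough to melt it all — equilibrium is at 0 °C with ice remaining.
m_melt = 27349 / L_f = 81.88 g.

m_melted ≈ 81.9 g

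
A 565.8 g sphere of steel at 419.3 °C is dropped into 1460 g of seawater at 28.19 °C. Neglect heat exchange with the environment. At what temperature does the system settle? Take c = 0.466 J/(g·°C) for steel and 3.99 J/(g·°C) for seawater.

T_f ≈ 45.1 °C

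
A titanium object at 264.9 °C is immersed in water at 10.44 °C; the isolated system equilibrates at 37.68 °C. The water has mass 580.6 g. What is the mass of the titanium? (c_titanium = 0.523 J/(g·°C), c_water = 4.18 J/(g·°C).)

Heat lost by the titanium = heat gained by the water:
m×0.523×(264.9 − 37.68) = 580.6×4.18×(37.68 − 10.44)
118.84 m = 66109  ⇒  m ≈ 556.3 g

m ≈ 556 g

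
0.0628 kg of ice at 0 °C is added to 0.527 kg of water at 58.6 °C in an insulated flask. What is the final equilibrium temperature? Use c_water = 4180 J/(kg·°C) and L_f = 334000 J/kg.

T_f ≈ 43.9 °C

Energy conservation, ΣQ = 0:
melt ice: 0.0628·334000 = 20975
  warm the meltwater: 262.5 T
  water cools: 0.527·4180·(T − 58.6) = 2202.9(T − 58.6)
2465.4 T = 129088 − 20975 = 108112
T ≈ 43.85 °C (positive, so assuming full melt was valid).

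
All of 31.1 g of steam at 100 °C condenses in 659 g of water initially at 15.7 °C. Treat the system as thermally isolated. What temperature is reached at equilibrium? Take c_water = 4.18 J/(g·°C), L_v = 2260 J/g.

T_f ≈ 43.9 °C

Conservation of energy gives ΣQ = 0:
steam→water at 100 °C releases m L_v = 31.1·2260 = 70286; condensate cools 100→T: 31.1·4.18·(T − 100) = 130(T − 100); original water: 2754.6(T − 15.7)
2884.6 T = 70286 + 13000 + 43248 = 126533
T ≈ 43.86 °C, under the boiling point, so the assumption holds.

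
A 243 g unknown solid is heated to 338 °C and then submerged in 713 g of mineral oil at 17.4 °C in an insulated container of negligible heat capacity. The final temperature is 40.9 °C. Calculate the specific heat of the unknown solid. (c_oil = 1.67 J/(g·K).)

Heat lost by the unknown solid = heat gained by the oil:
243×c×(338 − 40.9) = 713×1.67×(40.9 − 17.4)
72195 c = 27982  ⇒  c ≈ 0.3876 J/(g·K)

c ≈ 0.388 J/(g·K)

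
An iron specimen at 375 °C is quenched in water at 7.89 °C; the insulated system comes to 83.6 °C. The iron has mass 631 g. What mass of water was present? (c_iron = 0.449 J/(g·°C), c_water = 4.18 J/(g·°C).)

Let T be the final temperature. ΣQ_i = 0:
631×0.449×(83.6 − 375) + m×4.18×(83.6 − 7.89) = 0
316.47 m = 82559
m = 82559/316.47 ≈ 260.9 g

m ≈ 261 g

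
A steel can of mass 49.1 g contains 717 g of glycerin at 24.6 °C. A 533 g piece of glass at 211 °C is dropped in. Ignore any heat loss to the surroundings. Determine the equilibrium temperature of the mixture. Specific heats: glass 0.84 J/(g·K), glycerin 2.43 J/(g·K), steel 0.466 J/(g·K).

T_f ≈ 62.3 °C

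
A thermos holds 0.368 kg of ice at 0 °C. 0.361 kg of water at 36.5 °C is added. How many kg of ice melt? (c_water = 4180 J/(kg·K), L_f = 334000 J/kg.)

m_melted ≈ 0.165 kg

Cooling the water to 0 °C releases 0.361×4180×36.5 = 55078 J.
Melting all 0.368 kg of ice would need 0.368×334000 = 122912 J.
That's not enough to melt it all — equilibrium is at 0 °C with ice remaining.
Mass melted = 55078/334000 ≈ 0.1649 kg.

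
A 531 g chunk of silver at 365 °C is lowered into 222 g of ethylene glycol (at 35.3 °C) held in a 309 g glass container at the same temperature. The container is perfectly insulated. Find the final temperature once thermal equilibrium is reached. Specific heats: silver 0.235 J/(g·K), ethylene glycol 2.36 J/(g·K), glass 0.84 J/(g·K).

Setting the total heat transfer to zero:
531·0.235·(T − 365) + 222·2.36·(T − 35.3) + 309·0.84·(T − 35.3) = 0
124.78(T − 365) + 523.92(T − 35.3) + 259.56(T − 35.3) = 0
(124.78 + 523.92 + 259.56) T = 124.78·365 + 523.92·35.3 + 259.56·35.3
T ≈ 80.60 °C

T_f ≈ 80.6 °C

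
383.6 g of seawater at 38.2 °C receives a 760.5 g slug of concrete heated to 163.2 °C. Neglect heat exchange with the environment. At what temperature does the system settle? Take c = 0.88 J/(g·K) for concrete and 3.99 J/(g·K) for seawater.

T_f ≈ 76.2 °C

Heat lost by the concrete equals heat gained by the seawater:
760.5*0.88*(163.2 − T) = 383.6*3.99*(T − 38.2)
669.24(163.2 − T) = 1530.6(T − 38.2)
2199.8 T = 167688  ⇒  T ≈ 76.23 °C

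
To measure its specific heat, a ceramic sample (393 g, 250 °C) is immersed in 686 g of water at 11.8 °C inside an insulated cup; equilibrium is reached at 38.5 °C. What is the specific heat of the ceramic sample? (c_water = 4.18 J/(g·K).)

c ≈ 0.921 J/(g·K)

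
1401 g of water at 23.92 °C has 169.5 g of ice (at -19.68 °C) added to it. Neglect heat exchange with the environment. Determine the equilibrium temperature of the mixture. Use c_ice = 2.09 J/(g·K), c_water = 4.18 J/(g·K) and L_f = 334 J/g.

T_f ≈ 11.7 °C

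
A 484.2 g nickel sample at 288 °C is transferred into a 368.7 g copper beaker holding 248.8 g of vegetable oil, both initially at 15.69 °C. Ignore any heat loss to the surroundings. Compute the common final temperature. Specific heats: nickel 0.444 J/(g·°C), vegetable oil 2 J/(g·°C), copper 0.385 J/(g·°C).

T_f ≈ 84.2 °C

Net heat exchanged in the isolated system is zero:
484.2*0.444*(T − 288) + 248.8*2*(T − 15.69) + 368.7*0.385*(T − 15.69) = 0
214.98(T − 288) + 497.6(T − 15.69) + 141.95(T − 15.69) = 0
(214.98 + 497.6 + 141.95) T = 214.98*288 + 497.6*15.69 + 141.95*15.69
T = 71950 / 854.53 = 84.2 °C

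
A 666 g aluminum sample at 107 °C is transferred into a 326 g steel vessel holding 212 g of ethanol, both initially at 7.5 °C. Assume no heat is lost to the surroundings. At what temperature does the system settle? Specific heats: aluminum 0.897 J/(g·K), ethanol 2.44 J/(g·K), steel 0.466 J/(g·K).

T_f ≈ 54.4 °C

Taking heat into each body as positive, Σ m c ΔT = 0:
666*0.897*(T − 107) + 212*2.44*(T − 7.5) + 326*0.466*(T − 7.5) = 0
597.4(T − 107) + 517.28(T − 7.5) + 151.92(T − 7.5) = 0
1266.6 T = 68941
T = 68941/1266.6 ≈ 54.43 °C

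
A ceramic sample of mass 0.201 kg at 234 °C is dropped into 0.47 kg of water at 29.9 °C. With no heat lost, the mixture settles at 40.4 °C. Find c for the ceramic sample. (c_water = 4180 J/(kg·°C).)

Energy conservation, ΣQ = 0:
0.201·c·(40.4 − 234) + 0.47·4180·(40.4 − 29.9) = 0
-38.91 c = -20628
c = -20628/-38.91 ≈ 530.1 J/(kg·°C)

c ≈ 530 J/(kg·°C)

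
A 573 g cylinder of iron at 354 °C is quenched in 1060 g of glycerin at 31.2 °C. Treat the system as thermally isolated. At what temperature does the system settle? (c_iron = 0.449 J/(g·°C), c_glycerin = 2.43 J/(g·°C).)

T_f ≈ 60.5 °C

Setting the total heat transfer to zero:
573*0.449*(T − 354) + 1060*2.43*(T − 31.2) = 0
257.28(T − 354) + 2575.8(T − 31.2) = 0
2833.1 T = 171441
T = 171441/2833.1 ≈ 60.51 °C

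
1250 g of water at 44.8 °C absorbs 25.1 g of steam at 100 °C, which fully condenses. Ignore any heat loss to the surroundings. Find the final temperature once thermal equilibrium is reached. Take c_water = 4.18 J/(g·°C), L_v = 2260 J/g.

T_f ≈ 56.5 °C

Net heat exchanged in the isolated system is zero:
condense steam: −25.1×2260 = −56726
  condensate cools 100→T: 25.1×4.18×(T − 100) = 104.92(T − 100)
  original water: 5225(T − 44.8)
5329.9 T = 56726 + 10492 + 234080 = 301298
T ≈ 56.53 °C — below 100 °C, confirming all the steam condensed.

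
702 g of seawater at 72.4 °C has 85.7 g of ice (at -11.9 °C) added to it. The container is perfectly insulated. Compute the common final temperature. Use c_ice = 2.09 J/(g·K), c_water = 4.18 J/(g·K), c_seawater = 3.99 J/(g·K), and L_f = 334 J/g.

Sum of m c ΔT and latent-heat terms is zero:
ice -11.9→0 °C: 85.7×2.09×11.9 = 2131.4
  melt ice: 85.7×334 = 28624
  meltwater 0→T: 85.7×4.18×T = 358.23 T
  seawater cools: 702×3.99×(T − 72.4) = 2801(T − 72.4)
3159.2 T = 202791 − 30755 = 172036
T ≈ 54.46 °C. Since T > 0 °C, the all-ice-melts assumption holds.

T_f ≈ 54.5 °C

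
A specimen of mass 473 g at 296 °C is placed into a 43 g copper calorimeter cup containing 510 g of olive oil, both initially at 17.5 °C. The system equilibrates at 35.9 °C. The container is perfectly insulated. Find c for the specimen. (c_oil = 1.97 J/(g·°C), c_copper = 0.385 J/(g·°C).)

c ≈ 0.153 J/(g·°C)

Conservation of energy gives ΣQ = 0:
473·c·(35.9 − 296) + 510·1.97·(35.9 − 17.5) + 43·0.385·(35.9 − 17.5) = 0
-123027 c = -18791
c = -18791/-123027 ≈ 0.1527 J/(g·°C)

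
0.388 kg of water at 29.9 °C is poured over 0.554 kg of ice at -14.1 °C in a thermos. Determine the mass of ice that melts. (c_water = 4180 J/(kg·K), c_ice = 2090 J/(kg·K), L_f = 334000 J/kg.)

m_melted ≈ 0.0963 kg

Heat available from the water dropping to 0 °C: 0.388×4180×29.9 = 48493 J.
Warming the ice to 0 °C takes 0.554×2090×14.1 = 16326 J, leaving 32167 J for melting.
To melt every bit of ice: 0.554×334000 = 185036 J.
That's not enough to melt it all — equilibrium is at 0 °C with ice remaining.
Mass melted = 32167/334000 ≈ 0.09631 kg.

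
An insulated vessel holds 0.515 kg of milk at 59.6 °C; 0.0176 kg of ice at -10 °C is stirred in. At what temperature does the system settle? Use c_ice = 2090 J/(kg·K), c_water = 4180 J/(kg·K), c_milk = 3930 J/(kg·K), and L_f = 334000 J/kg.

T_f ≈ 54.5 °C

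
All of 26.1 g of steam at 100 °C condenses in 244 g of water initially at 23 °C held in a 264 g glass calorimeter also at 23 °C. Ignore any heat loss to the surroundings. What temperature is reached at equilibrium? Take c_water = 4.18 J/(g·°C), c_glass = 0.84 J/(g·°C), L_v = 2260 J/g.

Let T be the final temperature. ΣQ_i = 0:
latent heat released on condensation: 26.1·2260 = 58986
  condensate cools 100→T: 26.1·4.18·(T − 100) = 109.1(T − 100)
  water warms: 244·4.18·(T − 23) = 1019.9(T − 23)
  glass cup: 264·0.84·(T − 23) = 221.76(T − 23)
1350.8 T = 58986 + 10910 + 28559 = 98454
T ≈ 72.89 °C (< 100 °C, so full condensation is consistent).

T_f ≈ 72.9 °C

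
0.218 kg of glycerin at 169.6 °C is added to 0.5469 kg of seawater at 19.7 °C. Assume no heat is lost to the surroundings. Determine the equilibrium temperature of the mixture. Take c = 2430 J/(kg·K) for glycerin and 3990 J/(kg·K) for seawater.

T_f ≈ 49.0 °C

Heat lost by the glycerin equals heat gained by the seawater:
0.218×2430×(169.6 − T) = 0.5469×3990×(T − 19.7)
529.74(169.6 − T) = 2182.1(T − 19.7)
2711.9 T = 132832  ⇒  T ≈ 48.98 °C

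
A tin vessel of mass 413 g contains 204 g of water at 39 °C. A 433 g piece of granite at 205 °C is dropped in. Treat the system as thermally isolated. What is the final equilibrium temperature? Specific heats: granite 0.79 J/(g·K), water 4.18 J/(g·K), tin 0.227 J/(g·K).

Let T be the final temperature. ΣQ_i = 0:
433×0.79×(T − 205) + 204×4.18×(T − 39) + 413×0.227×(T − 39) = 0
342.07(T − 205) + 852.72(T − 39) + 93.75(T − 39) = 0
(342.07 + 852.72 + 93.75) T = 342.07×205 + 852.72×39 + 93.75×39
T ≈ 83.07 °C

T_f ≈ 83.1 °C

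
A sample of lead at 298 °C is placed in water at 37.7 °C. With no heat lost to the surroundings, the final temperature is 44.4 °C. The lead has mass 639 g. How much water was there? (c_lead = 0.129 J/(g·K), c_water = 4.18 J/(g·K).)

m ≈ 746 g

Setting the total heat transfer to zero:
639·0.129·(44.4 − 298) + m·4.18·(44.4 − 37.7) = 0
28.01 m = 20905
m = 20905/28.01 ≈ 746.4 g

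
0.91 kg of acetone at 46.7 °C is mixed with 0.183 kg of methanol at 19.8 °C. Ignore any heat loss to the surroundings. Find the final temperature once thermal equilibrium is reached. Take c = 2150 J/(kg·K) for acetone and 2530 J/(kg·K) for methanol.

T_f ≈ 41.6 °C

|Q_acetone| = |Q_methanol|:
0.91×2150×(46.7 − T) = 0.183×2530×(T − 19.8)
1956.5(46.7 − T) = 462.99(T − 19.8)
2419.5 T = 100536  ⇒  T ≈ 41.55 °C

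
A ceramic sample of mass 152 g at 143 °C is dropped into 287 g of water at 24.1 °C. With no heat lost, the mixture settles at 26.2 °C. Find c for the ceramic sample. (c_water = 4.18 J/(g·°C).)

c ≈ 0.142 J/(g·°C)

Heat lost by the ceramic sample = heat gained by the water:
152×c×(143 − 26.2) = 287×4.18×(26.2 − 24.1)
17754 c = 2519.3  ⇒  c ≈ 0.1419 J/(g·°C)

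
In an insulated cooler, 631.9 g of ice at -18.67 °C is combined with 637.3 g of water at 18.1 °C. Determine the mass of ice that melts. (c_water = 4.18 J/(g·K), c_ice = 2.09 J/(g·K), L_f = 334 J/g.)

Heat available from the water dropping to 0 °C: 637.3·4.18·18.1 = 48217 J.
Of that, 631.9·2.09·18.67 = 24657 J goes to bring the ice to 0 °C, leaving 23560 J.
To melt every bit of ice: 631.9·334 = 211055 J.
Since 23560 < 211055 J, not all the ice melts; equilibrium is at 0 °C.
Mass melted = 23560/334 ≈ 70.54 g.

m_melted ≈ 70.5 g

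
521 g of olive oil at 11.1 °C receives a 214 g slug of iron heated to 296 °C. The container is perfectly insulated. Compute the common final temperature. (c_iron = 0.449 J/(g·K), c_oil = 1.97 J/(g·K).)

T_f ≈ 35.5 °C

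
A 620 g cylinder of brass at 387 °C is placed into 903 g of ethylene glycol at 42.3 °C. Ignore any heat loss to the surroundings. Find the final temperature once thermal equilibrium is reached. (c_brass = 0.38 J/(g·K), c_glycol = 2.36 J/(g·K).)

T_f ≈ 76.6 °C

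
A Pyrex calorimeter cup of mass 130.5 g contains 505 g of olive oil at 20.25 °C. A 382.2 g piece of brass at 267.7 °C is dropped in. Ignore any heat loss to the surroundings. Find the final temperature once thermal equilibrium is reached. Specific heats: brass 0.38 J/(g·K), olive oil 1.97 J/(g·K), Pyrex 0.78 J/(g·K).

Conservation of energy gives ΣQ = 0:
382.2*0.38*(T − 267.7) + 505*1.97*(T − 20.25) + 130.5*0.78*(T − 20.25) = 0
1241.9 T = 61087
T ≈ 49.19 °C

T_f ≈ 49.2 °C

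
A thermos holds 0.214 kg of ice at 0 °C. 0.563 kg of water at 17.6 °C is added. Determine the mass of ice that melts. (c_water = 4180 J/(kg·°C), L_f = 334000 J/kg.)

Water can give up m c ΔT = 0.563·4180·17.6 = 41419 J before reaching 0 °C.
To melt every bit of ice: 0.214·334000 = 71476 J.
That's not enough to melt it all — equilibrium is at 0 °C with ice remaining.
m_melt = 41419 / L_f = 0.124 kg.

m_melted ≈ 0.124 kg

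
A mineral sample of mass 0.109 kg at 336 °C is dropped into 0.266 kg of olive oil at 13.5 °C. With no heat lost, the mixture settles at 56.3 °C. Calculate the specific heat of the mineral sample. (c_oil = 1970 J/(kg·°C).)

Heat lost by the mineral sample = heat gained by the oil:
0.109×c×(336 − 56.3) = 0.266×1970×(56.3 − 13.5)
30.49 c = 22428  ⇒  c ≈ 735.7 J/(kg·°C)

c ≈ 736 J/(kg·°C)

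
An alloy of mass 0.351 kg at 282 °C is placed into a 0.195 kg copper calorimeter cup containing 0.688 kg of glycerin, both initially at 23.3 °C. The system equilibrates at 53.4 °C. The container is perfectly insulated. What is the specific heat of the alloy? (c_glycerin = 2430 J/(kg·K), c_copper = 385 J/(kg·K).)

c ≈ 655 J/(kg·K)

Conservation of energy gives ΣQ = 0:
0.351×c×(53.4 − 282) + 0.688×2430×(53.4 − 23.3) + 0.195×385×(53.4 − 23.3) = 0
-80.24 c = -52582
c = -52582/-80.24 ≈ 655.3 J/(kg·K)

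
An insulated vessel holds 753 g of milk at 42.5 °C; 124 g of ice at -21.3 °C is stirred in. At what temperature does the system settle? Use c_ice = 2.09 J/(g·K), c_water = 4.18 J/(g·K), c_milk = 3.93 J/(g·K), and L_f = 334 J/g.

T_f ≈ 22.7 °C

Setting the total heat transfer to zero:
ice -21.3→0 °C: 124×2.09×21.3 = 5520.1; latent heat to melt: 124×334 = 41416; meltwater 0→T: 124×4.18×T = 518.32 T; milk cools: 753×3.93×(T − 42.5) = 2959.3(T − 42.5)
3477.6 T = 125770 − 46936 = 78834
T ≈ 22.67 °C. Since T > 0 °C, the all-ice-melts assumption holds.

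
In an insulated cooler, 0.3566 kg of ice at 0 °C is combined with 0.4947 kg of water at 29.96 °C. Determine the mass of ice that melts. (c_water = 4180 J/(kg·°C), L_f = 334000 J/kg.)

m_melted ≈ 0.185 kg

Cooling the water to 0 °C releases 0.4947·4180·29.96 = 61953 J.
To melt every bit of ice: 0.3566·334000 = 119104 J.
Since 61953 < 119104 J, not all the ice melts; equilibrium is at 0 °C.
m_melted·334000 = 61953  ⇒  m_melted ≈ 0.1855 kg.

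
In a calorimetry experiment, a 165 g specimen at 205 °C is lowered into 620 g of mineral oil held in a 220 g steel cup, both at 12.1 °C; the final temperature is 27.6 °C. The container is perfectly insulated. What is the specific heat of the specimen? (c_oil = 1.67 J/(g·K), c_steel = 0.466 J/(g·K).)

c ≈ 0.603 J/(g·K)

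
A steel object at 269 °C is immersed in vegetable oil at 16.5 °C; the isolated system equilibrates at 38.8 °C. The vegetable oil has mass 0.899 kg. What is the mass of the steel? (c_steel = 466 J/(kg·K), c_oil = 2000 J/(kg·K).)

|Q_steel| = |Q_oil|:
m×466×(269 − 38.8) = 0.899×2000×(38.8 − 16.5)
107273 m = 40095  ⇒  m ≈ 0.3738 kg

m ≈ 0.374 kg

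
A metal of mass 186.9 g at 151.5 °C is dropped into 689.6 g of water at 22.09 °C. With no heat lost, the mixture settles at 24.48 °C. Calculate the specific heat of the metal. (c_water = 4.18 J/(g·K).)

c ≈ 0.29 J/(g·K)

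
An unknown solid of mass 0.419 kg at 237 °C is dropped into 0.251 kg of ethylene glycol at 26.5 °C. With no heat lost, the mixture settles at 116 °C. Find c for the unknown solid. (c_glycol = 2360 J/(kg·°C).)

m_s c (T_s − T_f) = m_glycol c_glycol (T_f − T_0):
0.419×c×(237 − 116) = 0.251×2360×(116 − 26.5)
50.7 c = 53016  ⇒  c ≈ 1046 J/(kg·°C)

c ≈ 1050 J/(kg·°C)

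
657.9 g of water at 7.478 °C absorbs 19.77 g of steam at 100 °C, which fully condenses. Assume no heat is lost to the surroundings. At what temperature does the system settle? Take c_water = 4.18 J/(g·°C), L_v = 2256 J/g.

T_f ≈ 25.9 °C

Energy balance with sensible and latent terms:
steam→water at 100 °C releases m L_v = 19.77·2256 = 44601
  condensed water 100 °C→T: 82.64(T − 100)
  original water: 2750(T − 7.478)
2832.7 T = 44601 + 8263.9 + 20565 = 73430
T ≈ 25.92 °C, under the boiling point, so the assumption holds.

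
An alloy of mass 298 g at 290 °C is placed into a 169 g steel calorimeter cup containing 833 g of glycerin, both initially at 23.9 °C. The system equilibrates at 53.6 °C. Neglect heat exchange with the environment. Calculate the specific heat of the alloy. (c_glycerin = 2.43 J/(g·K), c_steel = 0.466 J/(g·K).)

c ≈ 0.887 J/(g·K)

Let T be the final temperature. ΣQ_i = 0:
298·c·(53.6 − 290) + 833·2.43·(53.6 − 23.9) + 169·0.466·(53.6 − 23.9) = 0
-70447 c = -62457
c = -62457/-70447 ≈ 0.8866 J/(g·K)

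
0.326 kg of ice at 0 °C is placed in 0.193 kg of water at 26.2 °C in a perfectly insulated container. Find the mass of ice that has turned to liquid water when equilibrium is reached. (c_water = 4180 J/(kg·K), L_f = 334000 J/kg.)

Cooling the water to 0 °C releases 0.193×4180×26.2 = 21137 J.
To melt every bit of ice: 0.326×334000 = 108884 J.
That's not enough to melt it all — equilibrium is at 0 °C with ice remaining.
Mass melted = 21137/334000 ≈ 0.06328 kg.

m_melted ≈ 0.0633 kg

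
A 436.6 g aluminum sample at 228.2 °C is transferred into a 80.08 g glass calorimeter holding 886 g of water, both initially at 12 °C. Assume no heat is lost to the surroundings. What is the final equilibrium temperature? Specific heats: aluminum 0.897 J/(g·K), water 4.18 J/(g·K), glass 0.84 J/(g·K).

T_f ≈ 32.3 °C

Heat gained plus heat lost sum to zero:
436.6*0.897*(T − 228.2) + 886*4.18*(T − 12) + 80.08*0.84*(T − 12) = 0
391.63(T − 228.2) + 3703.5(T − 12) + 67.27(T − 12) = 0
(391.63 + 3703.5 + 67.27) T = 391.63*228.2 + 3703.5*12 + 67.27*12
T ≈ 32.34 °C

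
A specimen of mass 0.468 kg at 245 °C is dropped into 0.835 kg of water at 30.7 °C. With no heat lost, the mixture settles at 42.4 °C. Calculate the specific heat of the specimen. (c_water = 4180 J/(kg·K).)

Taking heat into each body as positive, Σ m c ΔT = 0:
0.468×c×(42.4 − 245) + 0.835×4180×(42.4 − 30.7) = 0
-94.82 c = -40837
c = -40837/-94.82 ≈ 430.7 J/(kg·K)

c ≈ 431 J/(kg·K)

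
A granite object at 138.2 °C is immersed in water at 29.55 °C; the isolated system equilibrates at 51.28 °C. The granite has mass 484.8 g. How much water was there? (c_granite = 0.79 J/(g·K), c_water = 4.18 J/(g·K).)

m ≈ 366 g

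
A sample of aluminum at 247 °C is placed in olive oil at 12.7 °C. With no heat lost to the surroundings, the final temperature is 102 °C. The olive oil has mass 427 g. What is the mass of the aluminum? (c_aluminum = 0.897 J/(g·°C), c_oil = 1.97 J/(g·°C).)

Heat gained plus heat lost sum to zero:
m·0.897·(102 − 247) + 427·1.97·(102 − 12.7) = 0
-130.06 m = -75118
m = -75118/-130.06 ≈ 577.5 g

m ≈ 578 g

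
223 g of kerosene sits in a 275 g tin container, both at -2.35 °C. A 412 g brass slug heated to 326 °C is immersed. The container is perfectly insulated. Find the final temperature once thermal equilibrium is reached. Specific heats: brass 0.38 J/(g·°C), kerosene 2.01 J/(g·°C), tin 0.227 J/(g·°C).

T_f is the heat-capacity-weighted average of the initial temperatures:
T_f = (156.56*326 + 448.23*(-2.35) + 62.43*(-2.35)) / (156.56 + 448.23 + 62.43)
    = 49839 / 667.21 ≈ 74.70 °C

T_f ≈ 74.7 °C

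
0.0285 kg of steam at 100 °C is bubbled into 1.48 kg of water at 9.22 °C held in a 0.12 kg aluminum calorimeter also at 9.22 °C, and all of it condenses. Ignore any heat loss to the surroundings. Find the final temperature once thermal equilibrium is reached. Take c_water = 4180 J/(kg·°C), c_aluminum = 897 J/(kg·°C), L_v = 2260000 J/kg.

T_f ≈ 20.9 °C

Sum of m c ΔT and latent-heat terms is zero:
steam→water at 100 °C releases m L_v = 0.0285·2260000 = 64410
  condensate cools 100→T: 0.0285·4180·(T − 100) = 119.13(T − 100)
  water warms: 1.48·4180·(T − 9.22) = 6186.4(T − 9.22)
  cup: 107.64(T − 9.22)
6413.2 T = 64410 + 11913 + 58031 = 134354
T ≈ 20.95 °C, under the boiling point, so the assumption holds.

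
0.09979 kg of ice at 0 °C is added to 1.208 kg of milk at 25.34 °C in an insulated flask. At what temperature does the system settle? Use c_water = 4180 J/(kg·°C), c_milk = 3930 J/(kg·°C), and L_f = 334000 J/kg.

T_f ≈ 16.8 °C

Let T be the final temperature. ΣQ_i = 0:
latent heat to melt: 0.09979·334000 = 33330; warm the meltwater: 417.12 T; milk: 4747.4(T − 25.34)
5164.6 T = 120300 − 33330 = 86970
T ≈ 16.84 °C (positive, so assuming full melt was valid).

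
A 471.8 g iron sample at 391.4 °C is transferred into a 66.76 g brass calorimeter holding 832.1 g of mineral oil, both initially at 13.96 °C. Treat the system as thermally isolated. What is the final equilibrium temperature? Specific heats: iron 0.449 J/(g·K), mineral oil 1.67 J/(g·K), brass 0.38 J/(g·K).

T_f ≈ 63.1 °C

Conservation of energy gives ΣQ = 0:
471.8·0.449·(T − 391.4) + 832.1·1.67·(T − 13.96) + 66.76·0.38·(T − 13.96) = 0
211.84(T − 391.4) + 1389.6(T − 13.96) + 25.37(T − 13.96) = 0
1626.8 T = 102667
T = 102667 / 1626.8 = 63.1 °C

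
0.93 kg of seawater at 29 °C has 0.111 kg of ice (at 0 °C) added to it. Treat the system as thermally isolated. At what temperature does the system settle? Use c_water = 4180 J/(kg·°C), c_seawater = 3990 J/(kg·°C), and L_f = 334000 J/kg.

T_f ≈ 16.9 °C

Taking heat into each body as positive, Σ m c ΔT = 0:
latent heat to melt: 0.111·334000 = 37074; warm the meltwater: 463.98 T; seawater cools: 0.93·3990·(T − 29) = 3710.7(T − 29)
4174.7 T = 107610 − 37074 = 70536
T ≈ 16.90 °C. Since T > 0 °C, the all-ice-melts assumption holds.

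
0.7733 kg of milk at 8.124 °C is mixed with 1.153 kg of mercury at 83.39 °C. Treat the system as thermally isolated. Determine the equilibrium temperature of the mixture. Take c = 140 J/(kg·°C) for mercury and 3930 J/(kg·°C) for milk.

T_f ≈ 11.9 °C

Net heat exchanged in the isolated system is zero:
1.153×140×(T − 83.39) + 0.7733×3930×(T − 8.124) = 0
161.42(T − 83.39) + 3039.1(T − 8.124) = 0
(161.42 + 3039.1) T = 161.42×83.39 + 3039.1×8.124
T = 38150 / 3200.5 = 11.9 °C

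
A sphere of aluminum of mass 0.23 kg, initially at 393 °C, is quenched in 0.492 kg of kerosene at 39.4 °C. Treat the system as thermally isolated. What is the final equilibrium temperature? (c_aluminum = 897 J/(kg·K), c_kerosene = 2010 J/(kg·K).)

T_f ≈ 100.4 °C

|Q_aluminum| = |Q_kerosene|:
0.23*897*(393 − T) = 0.492*2010*(T − 39.4)
206.31(393 − T) = 988.92(T − 39.4)
1195.2 T = 120043  ⇒  T ≈ 100.44 °C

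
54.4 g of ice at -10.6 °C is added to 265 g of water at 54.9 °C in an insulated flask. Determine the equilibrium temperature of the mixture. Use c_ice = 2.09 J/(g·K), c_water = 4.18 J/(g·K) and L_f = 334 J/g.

T_f ≈ 31.0 °C

Energy conservation, ΣQ = 0:
warm ice to 0 °C: 54.4·2.09·(0 − (-10.6)) = 1205.2
  melt ice: 54.4·334 = 18170
  warm the meltwater: 227.39 T
  water cools: 265·4.18·(T − 54.9) = 1107.7(T − 54.9)
1335.1 T = 60813 − 19375 = 41438
T ≈ 31.04 °C — above 0 °C, consistent with complete melting.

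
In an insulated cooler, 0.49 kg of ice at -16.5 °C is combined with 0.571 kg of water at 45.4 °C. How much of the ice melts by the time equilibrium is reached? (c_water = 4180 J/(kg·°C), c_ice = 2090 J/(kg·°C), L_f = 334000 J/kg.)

m_melted ≈ 0.274 kg

Heat available from the water dropping to 0 °C: 0.571·4180·45.4 = 108360 J.
Warming the ice to 0 °C takes 0.49·2090·16.5 = 16898 J, leaving 91462 J for melting.
Fully melting the ice requires m_ice L_f = 0.49·334000 = 163660 J.
Since 91462 < 163660 J, not all the ice melts; equilibrium is at 0 °C.
m_melt = 91462 / L_f = 0.2738 kg.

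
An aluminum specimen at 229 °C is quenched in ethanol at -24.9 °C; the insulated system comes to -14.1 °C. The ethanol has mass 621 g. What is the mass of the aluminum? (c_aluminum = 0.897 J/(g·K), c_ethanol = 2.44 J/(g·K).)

m ≈ 75 g

Energy conservation, ΣQ = 0:
m·0.897·(-14.1 − 229) + 621·2.44·(-14.1 − (-24.9)) = 0
-218.06 m = -16365
m = -16365/-218.06 ≈ 75.05 g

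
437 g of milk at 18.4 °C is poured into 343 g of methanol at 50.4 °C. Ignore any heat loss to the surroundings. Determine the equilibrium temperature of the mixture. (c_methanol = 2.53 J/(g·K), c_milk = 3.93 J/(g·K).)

T_f ≈ 29.1 °C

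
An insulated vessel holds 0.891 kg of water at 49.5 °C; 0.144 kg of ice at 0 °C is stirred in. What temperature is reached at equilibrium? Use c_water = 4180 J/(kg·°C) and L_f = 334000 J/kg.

Taking heat into each body as positive, Σ m c ΔT = 0:
fusion: m_ice L_f = 0.144·334000 = 48096; warm the meltwater: 601.92 T; water: 3724.4(T − 49.5)
4326.3 T = 184357 − 48096 = 136261
T ≈ 31.50 °C — above 0 °C, consistent with complete melting.

T_f ≈ 31.5 °C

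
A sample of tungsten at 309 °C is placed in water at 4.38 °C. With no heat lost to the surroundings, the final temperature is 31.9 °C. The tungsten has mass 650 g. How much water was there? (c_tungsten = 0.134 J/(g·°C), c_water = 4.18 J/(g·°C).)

m ≈ 210 g

Heat gained plus heat lost sum to zero:
650·0.134·(31.9 − 309) + m·4.18·(31.9 − 4.38) = 0
115.03 m = 24135
m = 24135/115.03 ≈ 209.8 g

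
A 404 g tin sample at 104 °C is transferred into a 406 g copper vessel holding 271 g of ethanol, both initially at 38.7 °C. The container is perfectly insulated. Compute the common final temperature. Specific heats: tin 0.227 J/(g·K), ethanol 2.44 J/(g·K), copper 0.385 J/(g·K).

T_f ≈ 45.3 °C

Net heat exchanged in the isolated system is zero:
404·0.227·(T − 104) + 271·2.44·(T − 38.7) + 406·0.385·(T − 38.7) = 0
91.71(T − 104) + 661.24(T − 38.7) + 156.31(T − 38.7) = 0
(91.71 + 661.24 + 156.31) T = 91.71·104 + 661.24·38.7 + 156.31·38.7
T = 41177 / 909.26 = 45.3 °C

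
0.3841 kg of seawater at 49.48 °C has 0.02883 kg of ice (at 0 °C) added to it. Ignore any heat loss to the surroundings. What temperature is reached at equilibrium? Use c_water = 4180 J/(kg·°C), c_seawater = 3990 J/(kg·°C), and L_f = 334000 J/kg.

T_f ≈ 40.0 °C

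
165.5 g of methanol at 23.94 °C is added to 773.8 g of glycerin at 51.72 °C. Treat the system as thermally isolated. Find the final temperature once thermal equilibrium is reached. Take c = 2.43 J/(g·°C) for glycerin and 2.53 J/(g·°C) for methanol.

Set heat shed by the hot body equal to heat absorbed by the cold body:
773.8*2.43*(51.72 − T) = 165.5*2.53*(T − 23.94)
1880.3(51.72 − T) = 418.71(T − 23.94)
2299 T = 107275  ⇒  T ≈ 46.66 °C

T_f ≈ 46.7 °C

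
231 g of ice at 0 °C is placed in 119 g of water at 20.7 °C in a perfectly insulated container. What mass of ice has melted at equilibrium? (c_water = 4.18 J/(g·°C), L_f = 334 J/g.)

Water can give up m c ΔT = 119·4.18·20.7 = 10297 J before reaching 0 °C.
Melting all 231 g of ice would need 231·334 = 77154 J.
10297 J < 77154 J, so only part of the ice melts and the system sits at 0 °C.
m_melted·334 = 10297  ⇒  m_melted ≈ 30.83 g.

m_melted ≈ 30.8 g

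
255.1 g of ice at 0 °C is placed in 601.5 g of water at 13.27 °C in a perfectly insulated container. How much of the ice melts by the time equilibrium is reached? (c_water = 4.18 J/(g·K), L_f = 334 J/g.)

m_melted ≈ 99.9 g

Water can give up m c ΔT = 601.5·4.18·13.27 = 33364 J before reaching 0 °C.
Melting all 255.1 g of ice would need 255.1·334 = 85203 J.
That's not enough to melt it all — equilibrium is at 0 °C with ice remaining.
m_melted·334 = 33364  ⇒  m_melted ≈ 99.89 g.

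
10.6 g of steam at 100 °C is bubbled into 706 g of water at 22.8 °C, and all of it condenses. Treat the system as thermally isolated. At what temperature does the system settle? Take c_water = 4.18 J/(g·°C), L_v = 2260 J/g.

T_f ≈ 31.9 °C

Energy balance with sensible and latent terms:
condense steam: −10.6·2260 = −23956; condensate cools 100→T: 10.6·4.18·(T − 100) = 44.31(T − 100); water warms: 706·4.18·(T − 22.8) = 2951.1(T − 22.8)
2995.4 T = 23956 + 4430.8 + 67285 = 95671
T ≈ 31.94 °C (< 100 °C, so full condensation is consistent).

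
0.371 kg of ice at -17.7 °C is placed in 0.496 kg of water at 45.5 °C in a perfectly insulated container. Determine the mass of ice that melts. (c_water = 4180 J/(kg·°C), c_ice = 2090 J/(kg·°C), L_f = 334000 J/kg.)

m_melted ≈ 0.241 kg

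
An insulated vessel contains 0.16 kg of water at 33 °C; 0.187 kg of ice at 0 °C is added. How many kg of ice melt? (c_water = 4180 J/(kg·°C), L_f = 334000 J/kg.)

Heat available from the water dropping to 0 °C: 0.16·4180·33 = 22070 J.
Fully melting the ice requires m_ice L_f = 0.187·334000 = 62458 J.
Since 22070 < 62458 J, not all the ice melts; equilibrium is at 0 °C.
m_melt = 22070 / L_f = 0.06608 kg.

m_melted ≈ 0.0661 kg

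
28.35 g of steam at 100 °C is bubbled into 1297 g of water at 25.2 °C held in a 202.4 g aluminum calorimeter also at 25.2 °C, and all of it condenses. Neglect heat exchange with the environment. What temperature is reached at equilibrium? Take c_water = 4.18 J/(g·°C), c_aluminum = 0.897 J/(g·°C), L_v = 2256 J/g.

T_f ≈ 37.9 °C

Taking heat into each body as positive, Σ m c ΔT = 0:
condense steam: −28.35×2256 = −63958; condensate cools 100→T: 28.35×4.18×(T − 100) = 118.5(T − 100); original water: 5421.5(T − 25.2); cup: 181.55(T − 25.2)
5721.5 T = 63958 + 11850 + 141196 = 217004
T ≈ 37.93 °C, under the boiling point, so the assumption holds.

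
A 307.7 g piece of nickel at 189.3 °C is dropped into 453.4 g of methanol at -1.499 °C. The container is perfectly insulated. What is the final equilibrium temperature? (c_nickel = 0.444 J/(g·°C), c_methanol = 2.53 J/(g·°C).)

T_f ≈ 18.8 °C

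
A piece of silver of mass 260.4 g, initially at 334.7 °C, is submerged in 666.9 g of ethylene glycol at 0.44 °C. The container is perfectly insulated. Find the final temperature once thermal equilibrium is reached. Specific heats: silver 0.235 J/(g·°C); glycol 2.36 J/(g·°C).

Conservation of energy gives ΣQ = 0:
260.4·0.235·(T − 334.7) + 666.9·2.36·(T − 0.44) = 0
61.19(T − 334.7) + 1573.9(T − 0.44) = 0
1635.1 T = 21174
T ≈ 12.95 °C

T_f ≈ 12.9 °C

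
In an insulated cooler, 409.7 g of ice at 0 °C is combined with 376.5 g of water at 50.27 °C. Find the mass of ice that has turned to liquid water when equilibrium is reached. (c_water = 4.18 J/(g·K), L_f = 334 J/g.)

m_melted ≈ 237 g

Cooling the water to 0 °C releases 376.5·4.18·50.27 = 79113 J.
Fully melting the ice requires m_ice L_f = 409.7·334 = 136840 J.
79113 J < 136840 J, so only part of the ice melts and the system sits at 0 °C.
Mass melted = 79113/334 ≈ 236.9 g.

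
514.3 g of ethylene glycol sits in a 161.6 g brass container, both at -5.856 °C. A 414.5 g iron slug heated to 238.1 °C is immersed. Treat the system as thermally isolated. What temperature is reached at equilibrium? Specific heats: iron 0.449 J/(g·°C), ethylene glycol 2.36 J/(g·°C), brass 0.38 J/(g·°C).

Net heat exchanged in the isolated system is zero:
414.5·0.449·(T − 238.1) + 514.3·2.36·(T − (-5.856)) + 161.6·0.38·(T − (-5.856)) = 0
186.11(T − 238.1) + 1213.7(T − (-5.856)) + 61.41(T − (-5.856)) = 0
(186.11 + 1213.7 + 61.41) T = 186.11·238.1 + 1213.7·(-5.856) + 61.41·(-5.856)
T ≈ 25.21 °C

T_f ≈ 25.2 °C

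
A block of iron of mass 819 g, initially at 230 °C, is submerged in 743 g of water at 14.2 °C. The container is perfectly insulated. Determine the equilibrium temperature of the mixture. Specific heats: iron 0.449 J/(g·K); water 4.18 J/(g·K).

T_f ≈ 37.0 °C

|Q_iron| = |Q_water|:
819×0.449×(230 − T) = 743×4.18×(T − 14.2)
367.73(230 − T) = 3105.7(T − 14.2)
3473.5 T = 128680  ⇒  T ≈ 37.05 °C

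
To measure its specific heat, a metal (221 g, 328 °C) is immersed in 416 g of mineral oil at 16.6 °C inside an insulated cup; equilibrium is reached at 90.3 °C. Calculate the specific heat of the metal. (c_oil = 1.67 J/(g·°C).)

c ≈ 0.975 J/(g·°C)

m_s c (T_s − T_f) = m_oil c_oil (T_f − T_0):
221×c×(328 − 90.3) = 416×1.67×(90.3 − 16.6)
52532 c = 51201  ⇒  c ≈ 0.9747 J/(g·°C)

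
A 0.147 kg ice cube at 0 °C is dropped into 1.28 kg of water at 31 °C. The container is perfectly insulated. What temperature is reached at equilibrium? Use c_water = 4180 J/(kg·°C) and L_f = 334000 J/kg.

T_f ≈ 19.6 °C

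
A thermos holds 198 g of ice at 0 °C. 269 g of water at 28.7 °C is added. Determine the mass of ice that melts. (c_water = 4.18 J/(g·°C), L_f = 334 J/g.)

m_melted ≈ 96.6 g

Heat available from the water dropping to 0 °C: 269·4.18·28.7 = 32271 J.
Fully melting the ice requires m_ice L_f = 198·334 = 66132 J.
That's not enough to melt it all — equilibrium is at 0 °C with ice remaining.
Mass melted = 32271/334 ≈ 96.62 g.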